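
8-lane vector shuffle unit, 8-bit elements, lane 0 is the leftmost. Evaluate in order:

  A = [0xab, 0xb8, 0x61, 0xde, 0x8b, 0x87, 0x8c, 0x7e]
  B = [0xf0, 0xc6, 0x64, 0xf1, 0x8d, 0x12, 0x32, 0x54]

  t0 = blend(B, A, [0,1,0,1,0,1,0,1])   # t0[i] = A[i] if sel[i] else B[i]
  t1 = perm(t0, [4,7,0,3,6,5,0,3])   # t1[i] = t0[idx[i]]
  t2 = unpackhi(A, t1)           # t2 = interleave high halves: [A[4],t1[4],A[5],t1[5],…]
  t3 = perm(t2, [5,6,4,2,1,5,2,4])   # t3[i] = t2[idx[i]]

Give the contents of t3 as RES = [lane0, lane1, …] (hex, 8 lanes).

RES = [ 0xf0  0x7e  0x8c  0x87  0x32  0xf0  0x87  0x8c ]

  t0: f0 b8 64 de 8d 87 32 7e
  t1: 8d 7e f0 de 32 87 f0 de
  t2: 8b 32 87 87 8c f0 7e de
  t3: f0 7e 8c 87 32 f0 87 8c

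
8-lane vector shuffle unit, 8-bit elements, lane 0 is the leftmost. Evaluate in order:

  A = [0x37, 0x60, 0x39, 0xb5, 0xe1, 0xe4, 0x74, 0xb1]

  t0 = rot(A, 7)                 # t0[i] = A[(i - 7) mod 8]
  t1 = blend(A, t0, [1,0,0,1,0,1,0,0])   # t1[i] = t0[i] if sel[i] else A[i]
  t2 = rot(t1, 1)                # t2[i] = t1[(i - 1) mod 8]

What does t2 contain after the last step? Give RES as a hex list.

  t0: 60 39 b5 e1 e4 74 b1 37
  t1: 60 60 39 e1 e1 74 74 b1
  t2: b1 60 60 39 e1 e1 74 74

RES = [ 0xb1  0x60  0x60  0x39  0xe1  0xe1  0x74  0x74 ]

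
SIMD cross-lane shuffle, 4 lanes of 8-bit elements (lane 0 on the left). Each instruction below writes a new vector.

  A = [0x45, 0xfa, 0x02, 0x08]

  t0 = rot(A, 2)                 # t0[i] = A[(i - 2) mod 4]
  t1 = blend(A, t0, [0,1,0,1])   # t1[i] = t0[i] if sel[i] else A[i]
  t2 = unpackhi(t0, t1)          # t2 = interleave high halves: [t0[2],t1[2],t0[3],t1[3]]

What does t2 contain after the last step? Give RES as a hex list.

t0 = [0x02, 0x08, 0x45, 0xfa]
t1 = [0x45, 0x08, 0x02, 0xfa]
t2 = [0x45, 0x02, 0xfa, 0xfa]

RES = [0x45, 0x02, 0xfa, 0xfa]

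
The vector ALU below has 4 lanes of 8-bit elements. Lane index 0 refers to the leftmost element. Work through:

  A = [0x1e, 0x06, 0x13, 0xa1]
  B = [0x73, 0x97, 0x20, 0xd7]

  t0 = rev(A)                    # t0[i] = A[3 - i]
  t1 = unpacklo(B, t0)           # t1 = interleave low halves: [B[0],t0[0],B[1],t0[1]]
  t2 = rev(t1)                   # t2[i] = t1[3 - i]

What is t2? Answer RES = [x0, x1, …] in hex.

RES = [ 0x13  0x97  0xa1  0x73 ]

  t0: a1 13 06 1e
  t1: 73 a1 97 13
  t2: 13 97 a1 73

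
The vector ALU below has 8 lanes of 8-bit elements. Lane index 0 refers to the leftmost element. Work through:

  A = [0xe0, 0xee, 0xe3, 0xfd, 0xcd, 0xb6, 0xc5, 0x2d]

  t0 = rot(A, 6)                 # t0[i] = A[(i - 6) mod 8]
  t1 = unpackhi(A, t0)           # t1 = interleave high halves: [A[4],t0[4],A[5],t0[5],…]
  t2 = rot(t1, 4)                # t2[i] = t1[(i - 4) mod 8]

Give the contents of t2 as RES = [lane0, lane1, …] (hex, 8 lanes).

t0 = [0xe3, 0xfd, 0xcd, 0xb6, 0xc5, 0x2d, 0xe0, 0xee]
t1 = [0xcd, 0xc5, 0xb6, 0x2d, 0xc5, 0xe0, 0x2d, 0xee]
t2 = [0xc5, 0xe0, 0x2d, 0xee, 0xcd, 0xc5, 0xb6, 0x2d]

RES = [0xc5, 0xe0, 0x2d, 0xee, 0xcd, 0xc5, 0xb6, 0x2d]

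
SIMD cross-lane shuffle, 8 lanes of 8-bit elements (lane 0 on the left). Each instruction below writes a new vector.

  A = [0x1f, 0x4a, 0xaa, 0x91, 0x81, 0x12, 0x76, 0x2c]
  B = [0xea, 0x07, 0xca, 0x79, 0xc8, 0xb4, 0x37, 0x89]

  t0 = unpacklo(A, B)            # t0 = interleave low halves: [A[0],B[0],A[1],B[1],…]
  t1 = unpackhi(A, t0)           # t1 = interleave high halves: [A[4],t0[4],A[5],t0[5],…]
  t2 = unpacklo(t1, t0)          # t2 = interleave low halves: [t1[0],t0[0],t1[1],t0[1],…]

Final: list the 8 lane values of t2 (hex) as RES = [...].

RES = [0x81, 0x1f, 0xaa, 0xea, 0x12, 0x4a, 0xca, 0x07]

  t0: 1f ea 4a 07 aa ca 91 79
  t1: 81 aa 12 ca 76 91 2c 79
  t2: 81 1f aa ea 12 4a ca 07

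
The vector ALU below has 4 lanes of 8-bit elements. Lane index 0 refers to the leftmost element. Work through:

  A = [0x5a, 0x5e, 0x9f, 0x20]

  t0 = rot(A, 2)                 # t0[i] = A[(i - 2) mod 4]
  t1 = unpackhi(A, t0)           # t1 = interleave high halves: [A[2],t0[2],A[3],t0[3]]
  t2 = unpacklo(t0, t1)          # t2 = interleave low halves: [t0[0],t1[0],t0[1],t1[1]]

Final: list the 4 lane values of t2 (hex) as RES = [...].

RES = [0x9f, 0x9f, 0x20, 0x5a]

t0 = [0x9f, 0x20, 0x5a, 0x5e]
t1 = [0x9f, 0x5a, 0x20, 0x5e]
t2 = [0x9f, 0x9f, 0x20, 0x5a]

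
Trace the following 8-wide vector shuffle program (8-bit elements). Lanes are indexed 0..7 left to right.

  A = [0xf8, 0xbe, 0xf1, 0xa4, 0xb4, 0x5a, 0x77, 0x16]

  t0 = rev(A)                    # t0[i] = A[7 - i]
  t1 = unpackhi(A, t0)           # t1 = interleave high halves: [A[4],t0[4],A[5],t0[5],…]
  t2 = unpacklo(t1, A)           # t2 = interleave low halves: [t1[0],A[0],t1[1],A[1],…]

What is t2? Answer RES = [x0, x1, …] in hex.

→ t0 |16|77|5a|b4|a4|f1|be|f8|
→ t1 |b4|a4|5a|f1|77|be|16|f8|
→ t2 |b4|f8|a4|be|5a|f1|f1|a4|

RES = [0xb4, 0xf8, 0xa4, 0xbe, 0x5a, 0xf1, 0xf1, 0xa4]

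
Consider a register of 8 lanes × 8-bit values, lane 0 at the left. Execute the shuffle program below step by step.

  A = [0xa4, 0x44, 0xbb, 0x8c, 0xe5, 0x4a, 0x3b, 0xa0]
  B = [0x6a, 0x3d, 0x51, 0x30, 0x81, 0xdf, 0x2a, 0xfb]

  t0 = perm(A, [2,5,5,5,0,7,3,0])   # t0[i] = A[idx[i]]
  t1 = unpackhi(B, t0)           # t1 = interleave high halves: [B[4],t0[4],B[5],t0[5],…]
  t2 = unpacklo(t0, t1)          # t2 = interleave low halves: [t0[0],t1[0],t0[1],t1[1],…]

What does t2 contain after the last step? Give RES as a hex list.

t0 = [0xbb, 0x4a, 0x4a, 0x4a, 0xa4, 0xa0, 0x8c, 0xa4]
t1 = [0x81, 0xa4, 0xdf, 0xa0, 0x2a, 0x8c, 0xfb, 0xa4]
t2 = [0xbb, 0x81, 0x4a, 0xa4, 0x4a, 0xdf, 0x4a, 0xa0]

RES = [ 0xbb  0x81  0x4a  0xa4  0x4a  0xdf  0x4a  0xa0 ]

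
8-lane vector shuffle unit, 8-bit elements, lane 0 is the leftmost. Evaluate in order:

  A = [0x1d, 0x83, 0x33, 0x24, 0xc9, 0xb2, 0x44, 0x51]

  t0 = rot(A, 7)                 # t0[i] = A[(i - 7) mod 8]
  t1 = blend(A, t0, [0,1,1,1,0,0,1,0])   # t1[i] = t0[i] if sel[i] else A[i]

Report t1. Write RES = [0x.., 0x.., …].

RES = [0x1d, 0x33, 0x24, 0xc9, 0xc9, 0xb2, 0x51, 0x51]

  t0: 83 33 24 c9 b2 44 51 1d
  t1: 1d 33 24 c9 c9 b2 51 51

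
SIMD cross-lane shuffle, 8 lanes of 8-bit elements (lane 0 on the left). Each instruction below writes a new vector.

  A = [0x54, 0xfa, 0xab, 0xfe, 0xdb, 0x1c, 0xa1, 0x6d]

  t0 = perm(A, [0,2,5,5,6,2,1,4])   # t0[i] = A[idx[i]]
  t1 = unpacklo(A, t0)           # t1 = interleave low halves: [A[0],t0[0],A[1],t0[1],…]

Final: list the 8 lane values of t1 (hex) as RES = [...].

RES = [0x54, 0x54, 0xfa, 0xab, 0xab, 0x1c, 0xfe, 0x1c]

→ t0 |54|ab|1c|1c|a1|ab|fa|db|
→ t1 |54|54|fa|ab|ab|1c|fe|1c|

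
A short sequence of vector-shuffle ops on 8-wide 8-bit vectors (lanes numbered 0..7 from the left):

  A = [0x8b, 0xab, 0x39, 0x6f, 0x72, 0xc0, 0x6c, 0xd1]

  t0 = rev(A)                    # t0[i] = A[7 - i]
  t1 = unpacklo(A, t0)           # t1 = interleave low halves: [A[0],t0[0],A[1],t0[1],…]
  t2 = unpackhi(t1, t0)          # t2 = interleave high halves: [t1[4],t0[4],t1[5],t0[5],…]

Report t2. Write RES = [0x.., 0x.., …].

RES = [ 0x39  0x6f  0xc0  0x39  0x6f  0xab  0x72  0x8b ]

  t0: d1 6c c0 72 6f 39 ab 8b
  t1: 8b d1 ab 6c 39 c0 6f 72
  t2: 39 6f c0 39 6f ab 72 8b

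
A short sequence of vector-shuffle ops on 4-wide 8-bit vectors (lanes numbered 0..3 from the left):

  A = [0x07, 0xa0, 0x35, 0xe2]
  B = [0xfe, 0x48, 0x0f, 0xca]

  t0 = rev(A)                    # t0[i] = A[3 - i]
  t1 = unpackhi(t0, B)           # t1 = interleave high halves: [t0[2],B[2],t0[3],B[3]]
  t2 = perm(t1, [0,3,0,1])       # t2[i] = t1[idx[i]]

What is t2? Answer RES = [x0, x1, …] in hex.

RES = [0xa0, 0xca, 0xa0, 0x0f]

→ t0 |e2|35|a0|07|
→ t1 |a0|0f|07|ca|
→ t2 |a0|ca|a0|0f|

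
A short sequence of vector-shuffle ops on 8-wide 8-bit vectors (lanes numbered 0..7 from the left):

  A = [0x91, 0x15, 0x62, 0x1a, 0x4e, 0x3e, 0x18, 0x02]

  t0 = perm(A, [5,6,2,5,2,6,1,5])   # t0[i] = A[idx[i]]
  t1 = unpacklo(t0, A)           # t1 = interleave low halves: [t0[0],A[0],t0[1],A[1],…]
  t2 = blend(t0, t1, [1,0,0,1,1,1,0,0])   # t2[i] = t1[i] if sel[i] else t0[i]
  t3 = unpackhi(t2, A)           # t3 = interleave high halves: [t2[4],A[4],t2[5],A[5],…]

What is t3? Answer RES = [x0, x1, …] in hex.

RES = [ 0x62  0x4e  0x62  0x3e  0x15  0x18  0x3e  0x02 ]

→ t0 |3e|18|62|3e|62|18|15|3e|
→ t1 |3e|91|18|15|62|62|3e|1a|
→ t2 |3e|18|62|15|62|62|15|3e|
→ t3 |62|4e|62|3e|15|18|3e|02|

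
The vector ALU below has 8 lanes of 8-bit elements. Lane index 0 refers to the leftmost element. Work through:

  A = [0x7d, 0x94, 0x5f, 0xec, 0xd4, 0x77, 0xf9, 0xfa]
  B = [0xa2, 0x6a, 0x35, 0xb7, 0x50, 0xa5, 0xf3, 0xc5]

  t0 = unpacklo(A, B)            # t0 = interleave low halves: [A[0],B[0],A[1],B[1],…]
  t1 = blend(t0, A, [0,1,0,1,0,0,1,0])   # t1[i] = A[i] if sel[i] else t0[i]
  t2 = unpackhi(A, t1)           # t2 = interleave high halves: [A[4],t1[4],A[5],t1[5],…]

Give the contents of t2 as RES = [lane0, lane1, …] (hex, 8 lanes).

RES = [0xd4, 0x5f, 0x77, 0x35, 0xf9, 0xf9, 0xfa, 0xb7]

  t0: 7d a2 94 6a 5f 35 ec b7
  t1: 7d 94 94 ec 5f 35 f9 b7
  t2: d4 5f 77 35 f9 f9 fa b7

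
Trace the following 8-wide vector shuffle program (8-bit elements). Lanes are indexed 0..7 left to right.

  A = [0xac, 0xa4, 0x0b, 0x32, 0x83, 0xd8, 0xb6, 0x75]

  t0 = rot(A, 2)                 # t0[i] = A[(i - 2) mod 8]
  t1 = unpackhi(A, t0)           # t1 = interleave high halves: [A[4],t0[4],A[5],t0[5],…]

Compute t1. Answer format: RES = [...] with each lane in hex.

t0 = [0xb6, 0x75, 0xac, 0xa4, 0x0b, 0x32, 0x83, 0xd8]
t1 = [0x83, 0x0b, 0xd8, 0x32, 0xb6, 0x83, 0x75, 0xd8]

RES = [ 0x83  0x0b  0xd8  0x32  0xb6  0x83  0x75  0xd8 ]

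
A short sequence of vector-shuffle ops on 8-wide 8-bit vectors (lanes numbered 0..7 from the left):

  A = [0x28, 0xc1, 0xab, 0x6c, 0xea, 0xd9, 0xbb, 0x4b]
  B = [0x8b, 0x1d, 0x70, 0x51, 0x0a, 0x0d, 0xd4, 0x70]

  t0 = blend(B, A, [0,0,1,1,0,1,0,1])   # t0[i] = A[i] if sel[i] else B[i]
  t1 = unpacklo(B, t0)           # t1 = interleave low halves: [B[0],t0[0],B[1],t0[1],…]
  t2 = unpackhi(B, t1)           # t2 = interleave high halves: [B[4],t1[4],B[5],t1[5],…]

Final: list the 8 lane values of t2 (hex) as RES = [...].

→ t0 |8b|1d|ab|6c|0a|d9|d4|4b|
→ t1 |8b|8b|1d|1d|70|ab|51|6c|
→ t2 |0a|70|0d|ab|d4|51|70|6c|

RES = [ 0x0a  0x70  0x0d  0xab  0xd4  0x51  0x70  0x6c ]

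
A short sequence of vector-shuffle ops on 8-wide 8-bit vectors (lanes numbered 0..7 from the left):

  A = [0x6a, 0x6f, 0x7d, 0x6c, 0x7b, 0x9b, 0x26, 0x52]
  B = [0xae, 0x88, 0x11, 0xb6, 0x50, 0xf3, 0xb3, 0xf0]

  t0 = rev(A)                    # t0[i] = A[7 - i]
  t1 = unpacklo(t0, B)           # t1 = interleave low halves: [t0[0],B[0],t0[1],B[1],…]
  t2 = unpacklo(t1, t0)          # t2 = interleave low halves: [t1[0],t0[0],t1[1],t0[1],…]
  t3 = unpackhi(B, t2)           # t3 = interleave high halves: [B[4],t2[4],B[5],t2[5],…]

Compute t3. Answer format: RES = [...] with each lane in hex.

RES = [0x50, 0x26, 0xf3, 0x9b, 0xb3, 0x88, 0xf0, 0x7b]

t0 = [0x52, 0x26, 0x9b, 0x7b, 0x6c, 0x7d, 0x6f, 0x6a]
t1 = [0x52, 0xae, 0x26, 0x88, 0x9b, 0x11, 0x7b, 0xb6]
t2 = [0x52, 0x52, 0xae, 0x26, 0x26, 0x9b, 0x88, 0x7b]
t3 = [0x50, 0x26, 0xf3, 0x9b, 0xb3, 0x88, 0xf0, 0x7b]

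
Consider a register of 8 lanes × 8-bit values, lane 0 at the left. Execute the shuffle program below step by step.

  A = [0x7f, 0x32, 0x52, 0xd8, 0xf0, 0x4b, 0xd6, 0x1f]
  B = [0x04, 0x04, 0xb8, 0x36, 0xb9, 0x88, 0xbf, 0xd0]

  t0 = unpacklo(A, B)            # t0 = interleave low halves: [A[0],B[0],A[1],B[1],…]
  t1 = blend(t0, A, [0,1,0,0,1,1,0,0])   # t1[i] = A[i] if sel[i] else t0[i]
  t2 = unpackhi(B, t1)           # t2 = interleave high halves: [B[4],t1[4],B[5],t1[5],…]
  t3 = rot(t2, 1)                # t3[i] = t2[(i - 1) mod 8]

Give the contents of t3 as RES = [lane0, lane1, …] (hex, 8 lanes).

→ t0 |7f|04|32|04|52|b8|d8|36|
→ t1 |7f|32|32|04|f0|4b|d8|36|
→ t2 |b9|f0|88|4b|bf|d8|d0|36|
→ t3 |36|b9|f0|88|4b|bf|d8|d0|

RES = [0x36, 0xb9, 0xf0, 0x88, 0x4b, 0xbf, 0xd8, 0xd0]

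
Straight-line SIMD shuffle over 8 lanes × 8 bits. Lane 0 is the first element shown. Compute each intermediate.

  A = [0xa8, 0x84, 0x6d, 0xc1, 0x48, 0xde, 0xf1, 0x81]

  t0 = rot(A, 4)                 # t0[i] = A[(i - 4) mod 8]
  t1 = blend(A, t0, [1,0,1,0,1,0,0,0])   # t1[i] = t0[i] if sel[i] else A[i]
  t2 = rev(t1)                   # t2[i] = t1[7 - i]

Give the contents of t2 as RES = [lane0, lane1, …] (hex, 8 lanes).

RES = [ 0x81  0xf1  0xde  0xa8  0xc1  0xf1  0x84  0x48 ]

→ t0 |48|de|f1|81|a8|84|6d|c1|
→ t1 |48|84|f1|c1|a8|de|f1|81|
→ t2 |81|f1|de|a8|c1|f1|84|48|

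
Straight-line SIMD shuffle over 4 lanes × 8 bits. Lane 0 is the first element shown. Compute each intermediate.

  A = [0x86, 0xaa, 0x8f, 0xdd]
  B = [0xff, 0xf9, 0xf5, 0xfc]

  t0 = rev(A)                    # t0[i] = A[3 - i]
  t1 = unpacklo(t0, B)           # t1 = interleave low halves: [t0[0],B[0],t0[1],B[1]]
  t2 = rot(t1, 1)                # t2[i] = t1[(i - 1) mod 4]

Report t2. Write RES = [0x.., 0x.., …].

RES = [ 0xf9  0xdd  0xff  0x8f ]

  t0: dd 8f aa 86
  t1: dd ff 8f f9
  t2: f9 dd ff 8f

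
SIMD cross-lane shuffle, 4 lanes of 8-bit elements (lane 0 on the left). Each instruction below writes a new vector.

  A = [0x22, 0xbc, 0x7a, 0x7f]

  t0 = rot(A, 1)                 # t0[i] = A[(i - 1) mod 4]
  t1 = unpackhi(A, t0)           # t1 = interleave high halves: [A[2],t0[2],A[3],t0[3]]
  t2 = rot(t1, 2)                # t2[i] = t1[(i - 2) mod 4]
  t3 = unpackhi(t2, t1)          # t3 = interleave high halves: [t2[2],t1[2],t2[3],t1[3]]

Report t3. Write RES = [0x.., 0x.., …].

RES = [ 0x7a  0x7f  0xbc  0x7a ]

  t0: 7f 22 bc 7a
  t1: 7a bc 7f 7a
  t2: 7f 7a 7a bc
  t3: 7a 7f bc 7a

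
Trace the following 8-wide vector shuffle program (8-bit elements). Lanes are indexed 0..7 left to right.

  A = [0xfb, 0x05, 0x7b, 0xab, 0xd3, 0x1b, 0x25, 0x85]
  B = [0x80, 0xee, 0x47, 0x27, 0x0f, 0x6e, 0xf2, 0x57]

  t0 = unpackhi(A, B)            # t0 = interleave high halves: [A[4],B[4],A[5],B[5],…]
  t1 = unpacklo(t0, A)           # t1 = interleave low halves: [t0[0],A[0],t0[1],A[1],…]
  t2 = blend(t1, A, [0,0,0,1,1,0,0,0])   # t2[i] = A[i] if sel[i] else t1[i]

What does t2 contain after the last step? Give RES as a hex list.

RES = [ 0xd3  0xfb  0x0f  0xab  0xd3  0x7b  0x6e  0xab ]

→ t0 |d3|0f|1b|6e|25|f2|85|57|
→ t1 |d3|fb|0f|05|1b|7b|6e|ab|
→ t2 |d3|fb|0f|ab|d3|7b|6e|ab|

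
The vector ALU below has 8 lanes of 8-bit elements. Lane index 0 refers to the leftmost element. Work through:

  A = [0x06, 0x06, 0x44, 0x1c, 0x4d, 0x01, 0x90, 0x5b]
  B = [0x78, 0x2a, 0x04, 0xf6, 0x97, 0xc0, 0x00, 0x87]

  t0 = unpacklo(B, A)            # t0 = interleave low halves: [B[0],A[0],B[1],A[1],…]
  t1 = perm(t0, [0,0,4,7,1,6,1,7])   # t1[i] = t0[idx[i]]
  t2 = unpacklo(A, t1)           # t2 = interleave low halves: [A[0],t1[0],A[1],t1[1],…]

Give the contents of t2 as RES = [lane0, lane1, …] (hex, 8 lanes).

RES = [0x06, 0x78, 0x06, 0x78, 0x44, 0x04, 0x1c, 0x1c]

t0 = [0x78, 0x06, 0x2a, 0x06, 0x04, 0x44, 0xf6, 0x1c]
t1 = [0x78, 0x78, 0x04, 0x1c, 0x06, 0xf6, 0x06, 0x1c]
t2 = [0x06, 0x78, 0x06, 0x78, 0x44, 0x04, 0x1c, 0x1c]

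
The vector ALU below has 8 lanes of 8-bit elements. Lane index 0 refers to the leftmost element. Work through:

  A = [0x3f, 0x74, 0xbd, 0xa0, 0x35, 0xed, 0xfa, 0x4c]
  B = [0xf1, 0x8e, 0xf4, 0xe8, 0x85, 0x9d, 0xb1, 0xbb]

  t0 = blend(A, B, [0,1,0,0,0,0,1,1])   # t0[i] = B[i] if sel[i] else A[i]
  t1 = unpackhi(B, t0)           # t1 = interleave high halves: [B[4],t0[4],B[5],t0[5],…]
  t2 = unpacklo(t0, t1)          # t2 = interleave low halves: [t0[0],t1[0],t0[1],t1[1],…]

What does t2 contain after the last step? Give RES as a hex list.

→ t0 |3f|8e|bd|a0|35|ed|b1|bb|
→ t1 |85|35|9d|ed|b1|b1|bb|bb|
→ t2 |3f|85|8e|35|bd|9d|a0|ed|

RES = [ 0x3f  0x85  0x8e  0x35  0xbd  0x9d  0xa0  0xed ]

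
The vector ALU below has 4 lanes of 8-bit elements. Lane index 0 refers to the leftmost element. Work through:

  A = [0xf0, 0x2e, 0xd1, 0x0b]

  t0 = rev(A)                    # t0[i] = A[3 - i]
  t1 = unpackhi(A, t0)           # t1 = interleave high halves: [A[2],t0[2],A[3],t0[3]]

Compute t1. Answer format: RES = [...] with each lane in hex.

RES = [0xd1, 0x2e, 0x0b, 0xf0]

t0 = [0x0b, 0xd1, 0x2e, 0xf0]
t1 = [0xd1, 0x2e, 0x0b, 0xf0]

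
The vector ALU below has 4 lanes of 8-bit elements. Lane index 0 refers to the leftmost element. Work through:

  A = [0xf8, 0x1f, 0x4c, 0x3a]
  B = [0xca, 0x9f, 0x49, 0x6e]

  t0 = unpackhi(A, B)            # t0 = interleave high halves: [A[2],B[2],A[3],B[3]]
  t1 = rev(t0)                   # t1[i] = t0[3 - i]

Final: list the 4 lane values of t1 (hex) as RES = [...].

RES = [0x6e, 0x3a, 0x49, 0x4c]

t0 = [0x4c, 0x49, 0x3a, 0x6e]
t1 = [0x6e, 0x3a, 0x49, 0x4c]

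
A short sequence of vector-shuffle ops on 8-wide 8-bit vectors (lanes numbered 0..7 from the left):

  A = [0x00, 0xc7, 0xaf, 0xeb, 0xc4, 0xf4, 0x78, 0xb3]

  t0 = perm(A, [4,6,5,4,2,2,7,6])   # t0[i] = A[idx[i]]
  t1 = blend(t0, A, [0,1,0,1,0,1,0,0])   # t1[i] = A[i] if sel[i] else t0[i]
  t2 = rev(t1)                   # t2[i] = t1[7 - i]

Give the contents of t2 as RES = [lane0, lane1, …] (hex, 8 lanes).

RES = [ 0x78  0xb3  0xf4  0xaf  0xeb  0xf4  0xc7  0xc4 ]

t0 = [0xc4, 0x78, 0xf4, 0xc4, 0xaf, 0xaf, 0xb3, 0x78]
t1 = [0xc4, 0xc7, 0xf4, 0xeb, 0xaf, 0xf4, 0xb3, 0x78]
t2 = [0x78, 0xb3, 0xf4, 0xaf, 0xeb, 0xf4, 0xc7, 0xc4]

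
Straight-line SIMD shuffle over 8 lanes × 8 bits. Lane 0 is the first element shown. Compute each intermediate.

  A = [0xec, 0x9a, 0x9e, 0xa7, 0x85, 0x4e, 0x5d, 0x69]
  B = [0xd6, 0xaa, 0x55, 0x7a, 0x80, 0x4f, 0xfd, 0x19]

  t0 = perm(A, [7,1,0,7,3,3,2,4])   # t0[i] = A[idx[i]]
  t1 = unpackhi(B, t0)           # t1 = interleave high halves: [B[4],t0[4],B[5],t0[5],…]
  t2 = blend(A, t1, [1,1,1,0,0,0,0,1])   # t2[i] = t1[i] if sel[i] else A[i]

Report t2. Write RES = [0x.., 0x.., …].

RES = [ 0x80  0xa7  0x4f  0xa7  0x85  0x4e  0x5d  0x85 ]

t0 = [0x69, 0x9a, 0xec, 0x69, 0xa7, 0xa7, 0x9e, 0x85]
t1 = [0x80, 0xa7, 0x4f, 0xa7, 0xfd, 0x9e, 0x19, 0x85]
t2 = [0x80, 0xa7, 0x4f, 0xa7, 0x85, 0x4e, 0x5d, 0x85]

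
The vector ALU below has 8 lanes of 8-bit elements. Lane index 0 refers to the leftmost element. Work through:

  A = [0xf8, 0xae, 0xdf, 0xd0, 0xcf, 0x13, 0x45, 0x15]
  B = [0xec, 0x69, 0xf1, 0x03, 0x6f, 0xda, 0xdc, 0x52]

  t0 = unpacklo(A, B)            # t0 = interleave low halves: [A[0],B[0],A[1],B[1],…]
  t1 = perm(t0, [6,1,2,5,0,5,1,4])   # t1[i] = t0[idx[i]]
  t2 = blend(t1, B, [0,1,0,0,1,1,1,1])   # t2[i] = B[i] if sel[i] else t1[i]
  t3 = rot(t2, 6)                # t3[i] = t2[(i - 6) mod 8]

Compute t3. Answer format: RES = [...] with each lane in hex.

RES = [ 0xae  0xf1  0x6f  0xda  0xdc  0x52  0xd0  0x69 ]

  t0: f8 ec ae 69 df f1 d0 03
  t1: d0 ec ae f1 f8 f1 ec df
  t2: d0 69 ae f1 6f da dc 52
  t3: ae f1 6f da dc 52 d0 69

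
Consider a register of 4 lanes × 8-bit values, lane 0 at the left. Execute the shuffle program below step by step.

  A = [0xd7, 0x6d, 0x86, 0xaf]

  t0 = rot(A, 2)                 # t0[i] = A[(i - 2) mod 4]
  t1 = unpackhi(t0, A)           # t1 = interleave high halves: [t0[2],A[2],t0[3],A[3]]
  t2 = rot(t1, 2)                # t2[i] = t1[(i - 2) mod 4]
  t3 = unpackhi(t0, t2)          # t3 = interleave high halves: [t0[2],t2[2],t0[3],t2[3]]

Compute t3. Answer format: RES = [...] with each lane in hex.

RES = [ 0xd7  0xd7  0x6d  0x86 ]

  t0: 86 af d7 6d
  t1: d7 86 6d af
  t2: 6d af d7 86
  t3: d7 d7 6d 86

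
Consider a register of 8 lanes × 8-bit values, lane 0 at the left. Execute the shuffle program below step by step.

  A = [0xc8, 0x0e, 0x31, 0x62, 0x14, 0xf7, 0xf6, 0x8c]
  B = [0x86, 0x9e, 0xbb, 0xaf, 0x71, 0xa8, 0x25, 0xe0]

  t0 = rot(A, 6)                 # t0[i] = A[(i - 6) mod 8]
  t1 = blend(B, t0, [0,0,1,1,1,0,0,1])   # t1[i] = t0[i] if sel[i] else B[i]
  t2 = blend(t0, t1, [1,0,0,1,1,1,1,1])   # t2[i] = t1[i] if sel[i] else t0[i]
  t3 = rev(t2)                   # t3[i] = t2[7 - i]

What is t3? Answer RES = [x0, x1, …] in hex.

RES = [ 0x0e  0x25  0xa8  0xf6  0xf7  0x14  0x62  0x86 ]

→ t0 |31|62|14|f7|f6|8c|c8|0e|
→ t1 |86|9e|14|f7|f6|a8|25|0e|
→ t2 |86|62|14|f7|f6|a8|25|0e|
→ t3 |0e|25|a8|f6|f7|14|62|86|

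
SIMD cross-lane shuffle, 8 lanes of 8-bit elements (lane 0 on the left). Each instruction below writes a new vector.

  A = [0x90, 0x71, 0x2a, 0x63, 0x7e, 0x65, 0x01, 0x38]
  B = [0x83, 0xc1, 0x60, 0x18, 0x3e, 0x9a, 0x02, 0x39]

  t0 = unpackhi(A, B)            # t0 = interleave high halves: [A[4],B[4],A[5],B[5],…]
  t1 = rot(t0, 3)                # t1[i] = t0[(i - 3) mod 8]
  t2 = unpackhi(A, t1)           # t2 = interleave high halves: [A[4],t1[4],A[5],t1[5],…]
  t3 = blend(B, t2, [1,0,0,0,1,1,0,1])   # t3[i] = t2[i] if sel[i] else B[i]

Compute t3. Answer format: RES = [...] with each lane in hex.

RES = [0x7e, 0xc1, 0x60, 0x18, 0x01, 0x9a, 0x02, 0x01]

t0 = [0x7e, 0x3e, 0x65, 0x9a, 0x01, 0x02, 0x38, 0x39]
t1 = [0x02, 0x38, 0x39, 0x7e, 0x3e, 0x65, 0x9a, 0x01]
t2 = [0x7e, 0x3e, 0x65, 0x65, 0x01, 0x9a, 0x38, 0x01]
t3 = [0x7e, 0xc1, 0x60, 0x18, 0x01, 0x9a, 0x02, 0x01]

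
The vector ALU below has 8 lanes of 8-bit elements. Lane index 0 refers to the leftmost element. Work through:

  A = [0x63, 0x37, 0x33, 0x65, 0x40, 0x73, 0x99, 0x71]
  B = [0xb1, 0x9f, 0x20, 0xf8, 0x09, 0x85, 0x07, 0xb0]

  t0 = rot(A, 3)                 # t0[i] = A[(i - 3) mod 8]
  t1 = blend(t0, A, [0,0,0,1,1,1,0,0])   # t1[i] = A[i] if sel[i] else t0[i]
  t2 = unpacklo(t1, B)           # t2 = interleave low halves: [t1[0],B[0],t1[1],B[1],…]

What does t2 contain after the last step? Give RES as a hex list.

RES = [ 0x73  0xb1  0x99  0x9f  0x71  0x20  0x65  0xf8 ]

→ t0 |73|99|71|63|37|33|65|40|
→ t1 |73|99|71|65|40|73|65|40|
→ t2 |73|b1|99|9f|71|20|65|f8|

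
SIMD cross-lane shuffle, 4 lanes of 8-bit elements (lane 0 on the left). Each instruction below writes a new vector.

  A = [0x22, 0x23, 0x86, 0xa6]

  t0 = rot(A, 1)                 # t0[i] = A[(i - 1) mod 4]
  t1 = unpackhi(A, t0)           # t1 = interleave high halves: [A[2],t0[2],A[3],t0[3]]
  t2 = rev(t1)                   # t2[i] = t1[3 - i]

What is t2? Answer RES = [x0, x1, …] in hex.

  t0: a6 22 23 86
  t1: 86 23 a6 86
  t2: 86 a6 23 86

RES = [ 0x86  0xa6  0x23  0x86 ]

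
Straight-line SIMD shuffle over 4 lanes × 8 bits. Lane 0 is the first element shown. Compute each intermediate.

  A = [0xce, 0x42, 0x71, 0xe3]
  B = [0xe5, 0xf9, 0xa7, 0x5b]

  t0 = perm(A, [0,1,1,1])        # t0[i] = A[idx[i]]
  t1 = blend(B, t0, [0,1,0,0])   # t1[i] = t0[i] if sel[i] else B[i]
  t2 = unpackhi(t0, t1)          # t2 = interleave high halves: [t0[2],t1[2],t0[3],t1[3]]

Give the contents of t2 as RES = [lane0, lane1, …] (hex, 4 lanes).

t0 = [0xce, 0x42, 0x42, 0x42]
t1 = [0xe5, 0x42, 0xa7, 0x5b]
t2 = [0x42, 0xa7, 0x42, 0x5b]

RES = [0x42, 0xa7, 0x42, 0x5b]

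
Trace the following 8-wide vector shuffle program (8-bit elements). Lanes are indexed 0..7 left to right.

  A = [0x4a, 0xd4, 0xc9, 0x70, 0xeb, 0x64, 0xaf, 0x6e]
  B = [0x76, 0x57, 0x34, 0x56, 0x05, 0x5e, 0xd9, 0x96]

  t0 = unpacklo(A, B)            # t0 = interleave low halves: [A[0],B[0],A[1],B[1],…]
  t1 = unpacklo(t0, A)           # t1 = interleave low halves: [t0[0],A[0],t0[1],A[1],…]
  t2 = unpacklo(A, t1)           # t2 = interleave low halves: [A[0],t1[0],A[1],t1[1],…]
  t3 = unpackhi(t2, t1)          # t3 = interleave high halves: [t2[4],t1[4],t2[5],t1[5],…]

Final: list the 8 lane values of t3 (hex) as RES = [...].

RES = [0xc9, 0xd4, 0x76, 0xc9, 0x70, 0x57, 0xd4, 0x70]

→ t0 |4a|76|d4|57|c9|34|70|56|
→ t1 |4a|4a|76|d4|d4|c9|57|70|
→ t2 |4a|4a|d4|4a|c9|76|70|d4|
→ t3 |c9|d4|76|c9|70|57|d4|70|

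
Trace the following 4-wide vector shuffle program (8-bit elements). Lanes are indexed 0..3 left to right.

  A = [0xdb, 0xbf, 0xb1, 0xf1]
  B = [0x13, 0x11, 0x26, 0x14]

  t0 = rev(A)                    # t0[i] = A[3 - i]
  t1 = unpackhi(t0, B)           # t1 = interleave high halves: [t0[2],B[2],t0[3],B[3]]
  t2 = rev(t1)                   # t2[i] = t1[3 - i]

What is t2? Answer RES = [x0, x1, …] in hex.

t0 = [0xf1, 0xb1, 0xbf, 0xdb]
t1 = [0xbf, 0x26, 0xdb, 0x14]
t2 = [0x14, 0xdb, 0x26, 0xbf]

RES = [ 0x14  0xdb  0x26  0xbf ]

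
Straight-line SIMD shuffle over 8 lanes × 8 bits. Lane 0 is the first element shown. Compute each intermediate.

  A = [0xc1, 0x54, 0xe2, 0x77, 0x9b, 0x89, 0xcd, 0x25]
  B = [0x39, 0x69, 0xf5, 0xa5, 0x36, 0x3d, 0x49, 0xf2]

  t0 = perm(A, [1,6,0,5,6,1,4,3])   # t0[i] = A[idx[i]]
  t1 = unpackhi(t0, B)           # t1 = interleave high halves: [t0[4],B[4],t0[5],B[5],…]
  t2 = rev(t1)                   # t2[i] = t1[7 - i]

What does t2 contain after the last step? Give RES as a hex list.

RES = [0xf2, 0x77, 0x49, 0x9b, 0x3d, 0x54, 0x36, 0xcd]

t0 = [0x54, 0xcd, 0xc1, 0x89, 0xcd, 0x54, 0x9b, 0x77]
t1 = [0xcd, 0x36, 0x54, 0x3d, 0x9b, 0x49, 0x77, 0xf2]
t2 = [0xf2, 0x77, 0x49, 0x9b, 0x3d, 0x54, 0x36, 0xcd]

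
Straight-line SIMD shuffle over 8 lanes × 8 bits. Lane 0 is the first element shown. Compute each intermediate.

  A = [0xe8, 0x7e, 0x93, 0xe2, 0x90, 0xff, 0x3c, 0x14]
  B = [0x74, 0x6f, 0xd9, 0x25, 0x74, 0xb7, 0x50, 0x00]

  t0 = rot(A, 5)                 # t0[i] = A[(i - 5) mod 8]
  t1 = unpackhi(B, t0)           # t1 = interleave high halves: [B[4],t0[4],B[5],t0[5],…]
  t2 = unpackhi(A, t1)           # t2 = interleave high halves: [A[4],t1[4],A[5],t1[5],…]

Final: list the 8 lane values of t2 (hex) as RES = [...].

→ t0 |e2|90|ff|3c|14|e8|7e|93|
→ t1 |74|14|b7|e8|50|7e|00|93|
→ t2 |90|50|ff|7e|3c|00|14|93|

RES = [0x90, 0x50, 0xff, 0x7e, 0x3c, 0x00, 0x14, 0x93]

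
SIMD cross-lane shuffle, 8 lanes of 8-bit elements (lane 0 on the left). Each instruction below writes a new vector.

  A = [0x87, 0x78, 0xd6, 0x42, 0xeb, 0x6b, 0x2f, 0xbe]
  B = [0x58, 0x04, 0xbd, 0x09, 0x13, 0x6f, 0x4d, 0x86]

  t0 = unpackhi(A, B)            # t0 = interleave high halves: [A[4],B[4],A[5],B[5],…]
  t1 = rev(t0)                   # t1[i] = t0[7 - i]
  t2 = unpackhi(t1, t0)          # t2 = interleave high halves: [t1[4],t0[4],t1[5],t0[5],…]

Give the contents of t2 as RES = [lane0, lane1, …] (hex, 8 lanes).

→ t0 |eb|13|6b|6f|2f|4d|be|86|
→ t1 |86|be|4d|2f|6f|6b|13|eb|
→ t2 |6f|2f|6b|4d|13|be|eb|86|

RES = [ 0x6f  0x2f  0x6b  0x4d  0x13  0xbe  0xeb  0x86 ]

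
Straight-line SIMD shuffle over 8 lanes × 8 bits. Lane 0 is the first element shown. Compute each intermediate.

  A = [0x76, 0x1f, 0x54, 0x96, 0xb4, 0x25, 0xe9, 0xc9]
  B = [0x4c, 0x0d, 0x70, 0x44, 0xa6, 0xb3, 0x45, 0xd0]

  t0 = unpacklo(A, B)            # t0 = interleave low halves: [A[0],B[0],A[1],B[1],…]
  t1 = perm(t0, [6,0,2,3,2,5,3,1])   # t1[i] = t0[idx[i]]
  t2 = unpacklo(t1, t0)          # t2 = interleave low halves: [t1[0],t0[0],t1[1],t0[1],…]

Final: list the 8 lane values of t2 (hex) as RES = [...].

RES = [ 0x96  0x76  0x76  0x4c  0x1f  0x1f  0x0d  0x0d ]

→ t0 |76|4c|1f|0d|54|70|96|44|
→ t1 |96|76|1f|0d|1f|70|0d|4c|
→ t2 |96|76|76|4c|1f|1f|0d|0d|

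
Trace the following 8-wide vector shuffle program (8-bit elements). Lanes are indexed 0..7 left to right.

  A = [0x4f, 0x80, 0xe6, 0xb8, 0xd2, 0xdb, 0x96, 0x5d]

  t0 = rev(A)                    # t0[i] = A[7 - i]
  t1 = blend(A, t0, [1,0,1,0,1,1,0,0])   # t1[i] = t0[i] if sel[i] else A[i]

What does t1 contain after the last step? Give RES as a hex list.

RES = [0x5d, 0x80, 0xdb, 0xb8, 0xb8, 0xe6, 0x96, 0x5d]

  t0: 5d 96 db d2 b8 e6 80 4f
  t1: 5d 80 db b8 b8 e6 96 5d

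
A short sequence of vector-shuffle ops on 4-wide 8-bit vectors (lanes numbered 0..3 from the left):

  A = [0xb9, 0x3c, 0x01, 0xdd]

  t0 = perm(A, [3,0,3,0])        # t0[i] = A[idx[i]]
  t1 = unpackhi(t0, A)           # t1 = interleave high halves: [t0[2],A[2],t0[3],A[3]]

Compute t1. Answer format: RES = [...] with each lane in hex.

→ t0 |dd|b9|dd|b9|
→ t1 |dd|01|b9|dd|

RES = [0xdd, 0x01, 0xb9, 0xdd]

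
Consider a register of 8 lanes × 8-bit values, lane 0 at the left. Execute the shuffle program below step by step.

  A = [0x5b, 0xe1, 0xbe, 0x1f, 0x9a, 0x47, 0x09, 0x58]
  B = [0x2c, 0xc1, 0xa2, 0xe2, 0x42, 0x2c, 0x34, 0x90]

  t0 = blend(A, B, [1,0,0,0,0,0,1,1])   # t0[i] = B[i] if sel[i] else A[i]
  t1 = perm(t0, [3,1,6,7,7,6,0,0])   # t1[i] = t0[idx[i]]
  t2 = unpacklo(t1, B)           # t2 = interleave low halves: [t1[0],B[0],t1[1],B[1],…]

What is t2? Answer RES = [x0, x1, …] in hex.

RES = [0x1f, 0x2c, 0xe1, 0xc1, 0x34, 0xa2, 0x90, 0xe2]

→ t0 |2c|e1|be|1f|9a|47|34|90|
→ t1 |1f|e1|34|90|90|34|2c|2c|
→ t2 |1f|2c|e1|c1|34|a2|90|e2|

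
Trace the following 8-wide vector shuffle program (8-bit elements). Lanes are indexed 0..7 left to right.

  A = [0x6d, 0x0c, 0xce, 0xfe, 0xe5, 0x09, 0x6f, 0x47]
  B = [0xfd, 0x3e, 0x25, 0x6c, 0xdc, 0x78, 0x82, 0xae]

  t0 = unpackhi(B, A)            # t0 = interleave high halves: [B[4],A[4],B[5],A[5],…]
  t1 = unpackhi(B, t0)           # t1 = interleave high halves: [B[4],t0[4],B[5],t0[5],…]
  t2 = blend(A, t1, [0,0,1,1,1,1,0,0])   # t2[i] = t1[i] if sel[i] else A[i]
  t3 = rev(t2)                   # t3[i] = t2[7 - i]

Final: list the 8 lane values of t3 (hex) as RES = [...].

→ t0 |dc|e5|78|09|82|6f|ae|47|
→ t1 |dc|82|78|6f|82|ae|ae|47|
→ t2 |6d|0c|78|6f|82|ae|6f|47|
→ t3 |47|6f|ae|82|6f|78|0c|6d|

RES = [0x47, 0x6f, 0xae, 0x82, 0x6f, 0x78, 0x0c, 0x6d]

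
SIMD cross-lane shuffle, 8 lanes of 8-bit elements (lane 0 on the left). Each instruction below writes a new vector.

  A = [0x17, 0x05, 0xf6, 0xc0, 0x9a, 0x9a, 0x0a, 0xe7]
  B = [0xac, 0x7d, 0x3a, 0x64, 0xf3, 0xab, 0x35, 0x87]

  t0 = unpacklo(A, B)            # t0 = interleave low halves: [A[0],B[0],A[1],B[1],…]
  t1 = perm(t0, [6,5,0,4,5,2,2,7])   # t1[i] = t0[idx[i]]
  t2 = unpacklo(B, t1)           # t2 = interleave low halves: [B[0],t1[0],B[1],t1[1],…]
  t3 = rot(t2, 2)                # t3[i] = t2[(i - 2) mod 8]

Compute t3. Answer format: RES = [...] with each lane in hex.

  t0: 17 ac 05 7d f6 3a c0 64
  t1: c0 3a 17 f6 3a 05 05 64
  t2: ac c0 7d 3a 3a 17 64 f6
  t3: 64 f6 ac c0 7d 3a 3a 17

RES = [ 0x64  0xf6  0xac  0xc0  0x7d  0x3a  0x3a  0x17 ]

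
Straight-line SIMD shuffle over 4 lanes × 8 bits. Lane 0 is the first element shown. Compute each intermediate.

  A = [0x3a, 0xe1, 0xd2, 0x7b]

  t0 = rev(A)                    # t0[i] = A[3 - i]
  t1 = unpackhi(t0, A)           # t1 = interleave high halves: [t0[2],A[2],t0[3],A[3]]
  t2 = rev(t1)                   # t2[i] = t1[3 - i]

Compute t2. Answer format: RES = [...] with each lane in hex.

RES = [ 0x7b  0x3a  0xd2  0xe1 ]

t0 = [0x7b, 0xd2, 0xe1, 0x3a]
t1 = [0xe1, 0xd2, 0x3a, 0x7b]
t2 = [0x7b, 0x3a, 0xd2, 0xe1]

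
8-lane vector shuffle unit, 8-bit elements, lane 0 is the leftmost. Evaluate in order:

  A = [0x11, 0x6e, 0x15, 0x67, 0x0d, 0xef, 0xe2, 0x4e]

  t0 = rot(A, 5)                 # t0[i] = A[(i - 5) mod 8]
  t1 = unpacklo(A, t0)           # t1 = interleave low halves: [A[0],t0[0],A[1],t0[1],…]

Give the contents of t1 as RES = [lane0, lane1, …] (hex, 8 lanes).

→ t0 |67|0d|ef|e2|4e|11|6e|15|
→ t1 |11|67|6e|0d|15|ef|67|e2|

RES = [ 0x11  0x67  0x6e  0x0d  0x15  0xef  0x67  0xe2 ]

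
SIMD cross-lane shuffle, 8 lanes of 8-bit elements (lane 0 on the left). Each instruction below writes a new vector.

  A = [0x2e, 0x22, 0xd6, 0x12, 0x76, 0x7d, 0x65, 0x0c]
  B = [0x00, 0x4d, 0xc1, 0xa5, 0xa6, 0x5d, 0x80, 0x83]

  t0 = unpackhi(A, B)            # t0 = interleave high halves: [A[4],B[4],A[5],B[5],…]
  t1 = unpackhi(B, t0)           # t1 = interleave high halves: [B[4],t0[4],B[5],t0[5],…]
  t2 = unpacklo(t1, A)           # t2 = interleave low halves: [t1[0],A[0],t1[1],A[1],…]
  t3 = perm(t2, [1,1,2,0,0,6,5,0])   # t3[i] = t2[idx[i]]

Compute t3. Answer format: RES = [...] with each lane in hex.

t0 = [0x76, 0xa6, 0x7d, 0x5d, 0x65, 0x80, 0x0c, 0x83]
t1 = [0xa6, 0x65, 0x5d, 0x80, 0x80, 0x0c, 0x83, 0x83]
t2 = [0xa6, 0x2e, 0x65, 0x22, 0x5d, 0xd6, 0x80, 0x12]
t3 = [0x2e, 0x2e, 0x65, 0xa6, 0xa6, 0x80, 0xd6, 0xa6]

RES = [ 0x2e  0x2e  0x65  0xa6  0xa6  0x80  0xd6  0xa6 ]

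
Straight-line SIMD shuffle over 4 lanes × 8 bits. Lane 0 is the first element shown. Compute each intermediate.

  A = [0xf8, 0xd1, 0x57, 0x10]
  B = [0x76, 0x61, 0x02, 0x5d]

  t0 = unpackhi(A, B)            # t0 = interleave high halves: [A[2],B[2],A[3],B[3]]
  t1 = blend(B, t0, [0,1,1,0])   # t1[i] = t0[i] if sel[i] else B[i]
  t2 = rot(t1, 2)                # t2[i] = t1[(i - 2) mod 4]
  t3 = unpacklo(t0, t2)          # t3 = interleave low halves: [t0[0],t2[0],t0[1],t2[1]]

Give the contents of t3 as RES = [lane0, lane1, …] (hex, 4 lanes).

  t0: 57 02 10 5d
  t1: 76 02 10 5d
  t2: 10 5d 76 02
  t3: 57 10 02 5d

RES = [0x57, 0x10, 0x02, 0x5d]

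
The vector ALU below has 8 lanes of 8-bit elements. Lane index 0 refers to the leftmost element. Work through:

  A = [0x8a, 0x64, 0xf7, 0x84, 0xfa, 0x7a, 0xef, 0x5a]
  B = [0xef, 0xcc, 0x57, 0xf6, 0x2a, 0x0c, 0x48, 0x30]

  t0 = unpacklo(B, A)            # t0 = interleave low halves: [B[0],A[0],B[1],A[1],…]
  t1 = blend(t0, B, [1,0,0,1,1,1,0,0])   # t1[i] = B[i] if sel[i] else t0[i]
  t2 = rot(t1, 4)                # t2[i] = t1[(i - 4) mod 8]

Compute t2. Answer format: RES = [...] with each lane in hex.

  t0: ef 8a cc 64 57 f7 f6 84
  t1: ef 8a cc f6 2a 0c f6 84
  t2: 2a 0c f6 84 ef 8a cc f6

RES = [0x2a, 0x0c, 0xf6, 0x84, 0xef, 0x8a, 0xcc, 0xf6]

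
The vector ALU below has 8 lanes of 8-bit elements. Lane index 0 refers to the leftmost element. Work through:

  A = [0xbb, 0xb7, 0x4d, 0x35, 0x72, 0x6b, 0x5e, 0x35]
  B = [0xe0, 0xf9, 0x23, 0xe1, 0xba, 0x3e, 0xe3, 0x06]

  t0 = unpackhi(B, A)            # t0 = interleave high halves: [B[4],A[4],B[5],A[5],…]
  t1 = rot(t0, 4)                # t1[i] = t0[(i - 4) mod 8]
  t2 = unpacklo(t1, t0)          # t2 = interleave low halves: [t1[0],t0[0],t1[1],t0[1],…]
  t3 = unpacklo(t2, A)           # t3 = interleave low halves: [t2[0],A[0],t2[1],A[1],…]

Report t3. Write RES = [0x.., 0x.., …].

RES = [0xe3, 0xbb, 0xba, 0xb7, 0x5e, 0x4d, 0x72, 0x35]

→ t0 |ba|72|3e|6b|e3|5e|06|35|
→ t1 |e3|5e|06|35|ba|72|3e|6b|
→ t2 |e3|ba|5e|72|06|3e|35|6b|
→ t3 |e3|bb|ba|b7|5e|4d|72|35|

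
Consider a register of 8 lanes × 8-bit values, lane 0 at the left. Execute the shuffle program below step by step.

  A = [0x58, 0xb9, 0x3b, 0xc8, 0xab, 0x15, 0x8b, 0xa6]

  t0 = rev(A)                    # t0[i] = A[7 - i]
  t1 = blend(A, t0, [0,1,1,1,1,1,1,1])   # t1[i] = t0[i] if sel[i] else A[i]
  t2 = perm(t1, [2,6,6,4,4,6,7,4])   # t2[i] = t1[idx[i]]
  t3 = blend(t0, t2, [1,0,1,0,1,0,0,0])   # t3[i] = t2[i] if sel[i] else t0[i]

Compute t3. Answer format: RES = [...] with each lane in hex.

t0 = [0xa6, 0x8b, 0x15, 0xab, 0xc8, 0x3b, 0xb9, 0x58]
t1 = [0x58, 0x8b, 0x15, 0xab, 0xc8, 0x3b, 0xb9, 0x58]
t2 = [0x15, 0xb9, 0xb9, 0xc8, 0xc8, 0xb9, 0x58, 0xc8]
t3 = [0x15, 0x8b, 0xb9, 0xab, 0xc8, 0x3b, 0xb9, 0x58]

RES = [ 0x15  0x8b  0xb9  0xab  0xc8  0x3b  0xb9  0x58 ]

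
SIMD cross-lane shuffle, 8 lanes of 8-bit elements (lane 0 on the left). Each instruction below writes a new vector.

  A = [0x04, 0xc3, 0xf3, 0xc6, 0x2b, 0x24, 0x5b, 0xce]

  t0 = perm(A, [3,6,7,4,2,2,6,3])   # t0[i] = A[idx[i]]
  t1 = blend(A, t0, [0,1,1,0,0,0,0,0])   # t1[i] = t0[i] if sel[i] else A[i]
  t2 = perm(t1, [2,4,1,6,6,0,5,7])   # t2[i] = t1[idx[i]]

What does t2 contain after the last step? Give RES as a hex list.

  t0: c6 5b ce 2b f3 f3 5b c6
  t1: 04 5b ce c6 2b 24 5b ce
  t2: ce 2b 5b 5b 5b 04 24 ce

RES = [ 0xce  0x2b  0x5b  0x5b  0x5b  0x04  0x24  0xce ]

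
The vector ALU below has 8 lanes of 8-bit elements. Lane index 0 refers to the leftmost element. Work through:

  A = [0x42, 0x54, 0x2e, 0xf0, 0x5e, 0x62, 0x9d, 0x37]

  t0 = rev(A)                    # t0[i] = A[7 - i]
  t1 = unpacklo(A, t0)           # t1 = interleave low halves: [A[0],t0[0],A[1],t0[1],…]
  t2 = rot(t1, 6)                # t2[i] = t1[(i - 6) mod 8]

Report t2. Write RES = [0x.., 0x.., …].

RES = [0x54, 0x9d, 0x2e, 0x62, 0xf0, 0x5e, 0x42, 0x37]

  t0: 37 9d 62 5e f0 2e 54 42
  t1: 42 37 54 9d 2e 62 f0 5e
  t2: 54 9d 2e 62 f0 5e 42 37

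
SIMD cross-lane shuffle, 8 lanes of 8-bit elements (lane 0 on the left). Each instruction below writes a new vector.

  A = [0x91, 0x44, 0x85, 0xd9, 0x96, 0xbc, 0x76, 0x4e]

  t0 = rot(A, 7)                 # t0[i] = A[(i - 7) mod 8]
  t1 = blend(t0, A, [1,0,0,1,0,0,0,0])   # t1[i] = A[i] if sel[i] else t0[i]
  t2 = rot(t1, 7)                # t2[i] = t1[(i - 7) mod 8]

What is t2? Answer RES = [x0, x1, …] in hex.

RES = [0x85, 0xd9, 0xd9, 0xbc, 0x76, 0x4e, 0x91, 0x91]

t0 = [0x44, 0x85, 0xd9, 0x96, 0xbc, 0x76, 0x4e, 0x91]
t1 = [0x91, 0x85, 0xd9, 0xd9, 0xbc, 0x76, 0x4e, 0x91]
t2 = [0x85, 0xd9, 0xd9, 0xbc, 0x76, 0x4e, 0x91, 0x91]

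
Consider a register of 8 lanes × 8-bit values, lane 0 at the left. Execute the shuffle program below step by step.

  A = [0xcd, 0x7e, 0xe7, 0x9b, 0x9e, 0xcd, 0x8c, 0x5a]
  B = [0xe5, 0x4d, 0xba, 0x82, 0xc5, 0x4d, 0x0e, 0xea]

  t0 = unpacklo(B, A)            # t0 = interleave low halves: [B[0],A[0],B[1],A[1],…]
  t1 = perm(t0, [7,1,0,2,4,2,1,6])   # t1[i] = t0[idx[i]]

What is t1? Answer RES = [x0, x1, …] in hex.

RES = [ 0x9b  0xcd  0xe5  0x4d  0xba  0x4d  0xcd  0x82 ]

→ t0 |e5|cd|4d|7e|ba|e7|82|9b|
→ t1 |9b|cd|e5|4d|ba|4d|cd|82|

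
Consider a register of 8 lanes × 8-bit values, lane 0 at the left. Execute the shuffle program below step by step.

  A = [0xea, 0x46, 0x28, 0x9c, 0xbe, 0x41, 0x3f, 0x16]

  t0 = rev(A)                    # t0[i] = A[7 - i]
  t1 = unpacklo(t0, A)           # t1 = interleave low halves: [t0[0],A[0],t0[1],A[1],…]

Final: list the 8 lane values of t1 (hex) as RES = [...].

t0 = [0x16, 0x3f, 0x41, 0xbe, 0x9c, 0x28, 0x46, 0xea]
t1 = [0x16, 0xea, 0x3f, 0x46, 0x41, 0x28, 0xbe, 0x9c]

RES = [ 0x16  0xea  0x3f  0x46  0x41  0x28  0xbe  0x9c ]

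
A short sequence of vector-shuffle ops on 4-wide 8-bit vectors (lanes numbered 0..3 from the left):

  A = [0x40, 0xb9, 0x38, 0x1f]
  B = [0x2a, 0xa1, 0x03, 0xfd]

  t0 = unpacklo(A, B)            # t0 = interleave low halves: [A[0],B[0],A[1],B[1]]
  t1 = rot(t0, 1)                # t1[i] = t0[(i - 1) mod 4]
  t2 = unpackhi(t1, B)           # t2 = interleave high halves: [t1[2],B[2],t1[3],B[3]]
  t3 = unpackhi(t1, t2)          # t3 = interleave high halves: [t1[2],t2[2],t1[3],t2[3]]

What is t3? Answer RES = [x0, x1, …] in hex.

t0 = [0x40, 0x2a, 0xb9, 0xa1]
t1 = [0xa1, 0x40, 0x2a, 0xb9]
t2 = [0x2a, 0x03, 0xb9, 0xfd]
t3 = [0x2a, 0xb9, 0xb9, 0xfd]

RES = [ 0x2a  0xb9  0xb9  0xfd ]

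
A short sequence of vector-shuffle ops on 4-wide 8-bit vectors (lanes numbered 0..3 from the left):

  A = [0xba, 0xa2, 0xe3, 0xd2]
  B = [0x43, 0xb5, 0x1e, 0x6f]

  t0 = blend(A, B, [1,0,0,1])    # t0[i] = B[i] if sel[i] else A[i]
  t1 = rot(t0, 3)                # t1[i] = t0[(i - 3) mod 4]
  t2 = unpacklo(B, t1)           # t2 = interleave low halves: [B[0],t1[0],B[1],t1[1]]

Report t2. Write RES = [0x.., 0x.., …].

t0 = [0x43, 0xa2, 0xe3, 0x6f]
t1 = [0xa2, 0xe3, 0x6f, 0x43]
t2 = [0x43, 0xa2, 0xb5, 0xe3]

RES = [ 0x43  0xa2  0xb5  0xe3 ]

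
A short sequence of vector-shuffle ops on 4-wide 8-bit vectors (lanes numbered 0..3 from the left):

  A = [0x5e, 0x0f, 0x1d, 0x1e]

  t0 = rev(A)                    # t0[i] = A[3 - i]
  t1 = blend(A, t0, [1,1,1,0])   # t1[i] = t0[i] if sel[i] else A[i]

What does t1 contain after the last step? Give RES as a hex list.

RES = [ 0x1e  0x1d  0x0f  0x1e ]

  t0: 1e 1d 0f 5e
  t1: 1e 1d 0f 1e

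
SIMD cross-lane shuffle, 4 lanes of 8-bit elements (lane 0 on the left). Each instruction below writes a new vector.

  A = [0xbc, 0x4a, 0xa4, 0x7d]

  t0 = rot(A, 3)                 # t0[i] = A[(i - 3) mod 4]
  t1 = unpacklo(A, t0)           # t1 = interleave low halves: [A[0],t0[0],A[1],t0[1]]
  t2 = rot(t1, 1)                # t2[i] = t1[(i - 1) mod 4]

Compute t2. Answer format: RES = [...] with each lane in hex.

  t0: 4a a4 7d bc
  t1: bc 4a 4a a4
  t2: a4 bc 4a 4a

RES = [ 0xa4  0xbc  0x4a  0x4a ]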